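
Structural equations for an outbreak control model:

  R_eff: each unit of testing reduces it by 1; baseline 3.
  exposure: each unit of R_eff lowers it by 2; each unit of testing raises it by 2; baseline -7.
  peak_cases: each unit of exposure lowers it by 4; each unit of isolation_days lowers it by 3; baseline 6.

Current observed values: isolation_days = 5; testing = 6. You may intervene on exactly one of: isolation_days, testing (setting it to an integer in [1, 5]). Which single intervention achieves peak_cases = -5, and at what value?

Intervening on isolation_days: peak_cases = -3*isolation_days - 38. Reaching -5 requires isolation_days = -11, outside [1, 5].
Intervening on testing: with other inputs at their observed values, peak_cases = -16*testing + 43. Solving for -5 gives testing = 3, within [1, 5].

set testing = 3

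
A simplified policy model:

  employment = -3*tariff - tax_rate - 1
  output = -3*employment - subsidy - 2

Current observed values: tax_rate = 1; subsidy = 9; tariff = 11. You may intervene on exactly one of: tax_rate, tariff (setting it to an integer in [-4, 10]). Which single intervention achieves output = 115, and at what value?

set tax_rate = 8

Intervening on tax_rate: with other inputs at their observed values, output = 3*tax_rate + 91. Solving for 115 gives tax_rate = 8, within [-4, 10].
Intervening on tariff: output = 9*tariff - 5. Reaching 115 requires tariff = 40/3, not an integer.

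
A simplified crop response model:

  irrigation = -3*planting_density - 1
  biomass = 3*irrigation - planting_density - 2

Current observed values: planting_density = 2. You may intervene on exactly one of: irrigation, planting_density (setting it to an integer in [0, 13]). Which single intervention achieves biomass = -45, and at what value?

set planting_density = 4

Intervening on irrigation: biomass = 3*irrigation - 4. Reaching -45 requires irrigation = -41/3, not an integer.
Intervening on planting_density: with other inputs at their observed values, biomass = -10*planting_density - 5. Solving for -45 gives planting_density = 4, within [0, 13].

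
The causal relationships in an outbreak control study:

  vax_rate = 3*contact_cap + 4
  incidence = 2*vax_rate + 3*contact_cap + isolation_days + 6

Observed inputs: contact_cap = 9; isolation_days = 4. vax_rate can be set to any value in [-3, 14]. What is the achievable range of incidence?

Intervening on vax_rate fixes its value directly, overriding its dependence on contact_cap.
Substituting into the incidence equation gives incidence = 2*vax_rate + 37.
Linear in vax_rate, so extremes are at the endpoints: vax_rate = -3 gives incidence = 31; vax_rate = 14 gives incidence = 65.

31 to 65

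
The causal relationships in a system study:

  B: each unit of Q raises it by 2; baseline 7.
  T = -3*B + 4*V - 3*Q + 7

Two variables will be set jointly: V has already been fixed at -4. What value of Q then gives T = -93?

With V held at -4:
Substituting into the T equation gives T = -9*Q - 30.
Solve -9*Q - 30 = -93: Q = (-93 + 30) / -9 = 7.

Q = 7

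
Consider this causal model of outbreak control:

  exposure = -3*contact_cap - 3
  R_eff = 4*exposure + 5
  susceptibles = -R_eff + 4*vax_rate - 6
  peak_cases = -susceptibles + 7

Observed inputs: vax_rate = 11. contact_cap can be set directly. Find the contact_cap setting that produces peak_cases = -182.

contact_cap = 12

Substituting into the R_eff equation gives R_eff = -12*contact_cap - 7.
So susceptibles = 12*contact_cap + 45.
Substituting into the peak_cases equation gives peak_cases = -12*contact_cap - 38.
Solve -12*contact_cap - 38 = -182: contact_cap = (-182 + 38) / -12 = 12.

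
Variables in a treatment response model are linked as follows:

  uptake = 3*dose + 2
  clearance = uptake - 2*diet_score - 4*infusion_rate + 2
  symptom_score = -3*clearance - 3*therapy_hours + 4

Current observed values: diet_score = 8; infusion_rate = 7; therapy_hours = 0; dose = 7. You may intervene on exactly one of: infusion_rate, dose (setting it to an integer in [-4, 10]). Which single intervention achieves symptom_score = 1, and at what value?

Intervening on infusion_rate: with other inputs at their observed values, symptom_score = 12*infusion_rate - 23. Solving for 1 gives infusion_rate = 2, within [-4, 10].
Intervening on dose: symptom_score = -9*dose + 124. Reaching 1 requires dose = 41/3, not an integer.

set infusion_rate = 2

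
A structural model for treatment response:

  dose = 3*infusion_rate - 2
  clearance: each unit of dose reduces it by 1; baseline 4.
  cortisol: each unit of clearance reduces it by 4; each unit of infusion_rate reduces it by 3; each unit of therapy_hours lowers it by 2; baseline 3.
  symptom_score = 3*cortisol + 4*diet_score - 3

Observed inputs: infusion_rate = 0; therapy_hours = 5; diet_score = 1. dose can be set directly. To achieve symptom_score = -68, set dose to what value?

Intervening on dose fixes its value directly, overriding its dependence on infusion_rate.
Substituting into the cortisol equation gives cortisol = 4*dose - 23.
Substituting into the symptom_score equation gives symptom_score = 12*dose - 68.
Solve 12*dose - 68 = -68: dose = (-68 + 68) / 12 = 0.

dose = 0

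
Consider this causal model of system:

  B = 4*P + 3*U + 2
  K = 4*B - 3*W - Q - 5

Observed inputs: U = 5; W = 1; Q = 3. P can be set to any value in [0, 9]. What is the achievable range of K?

57 to 201

Substituting into the B equation gives B = 4*P + 17.
Substituting into the K equation gives K = 16*P + 57.
Linear in P, so extremes are at the endpoints: P = 0 gives K = 57; P = 9 gives K = 201.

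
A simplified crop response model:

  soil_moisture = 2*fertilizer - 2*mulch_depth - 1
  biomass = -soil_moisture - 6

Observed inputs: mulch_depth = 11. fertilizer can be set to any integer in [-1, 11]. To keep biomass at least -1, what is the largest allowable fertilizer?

fertilizer = 9

Substituting into the soil_moisture equation gives soil_moisture = 2*fertilizer - 23.
Substituting into the biomass equation gives biomass = -2*fertilizer + 17.
Require -2*fertilizer + 17 ≥ -1, so fertilizer ≤ 9.
The largest integer in [-1, 11] satisfying this is 9.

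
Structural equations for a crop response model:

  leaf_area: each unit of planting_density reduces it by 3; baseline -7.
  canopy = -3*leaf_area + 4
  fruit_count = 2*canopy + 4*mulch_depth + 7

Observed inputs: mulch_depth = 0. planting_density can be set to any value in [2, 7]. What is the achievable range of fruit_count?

93 to 183

Substituting into the canopy equation gives canopy = 9*planting_density + 25.
So fruit_count = 18*planting_density + 57.
Linear in planting_density, so extremes are at the endpoints: planting_density = 2 gives fruit_count = 93; planting_density = 7 gives fruit_count = 183.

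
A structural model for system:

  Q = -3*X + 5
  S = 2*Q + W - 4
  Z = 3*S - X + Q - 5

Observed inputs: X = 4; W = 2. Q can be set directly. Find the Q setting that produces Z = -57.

Q = -6

Intervening on Q fixes its value directly, overriding its dependence on X.
Substituting into the S equation gives S = 2*Q - 2.
Substituting into the Z equation gives Z = 7*Q - 15.
Solve 7*Q - 15 = -57: Q = (-57 + 15) / 7 = -6.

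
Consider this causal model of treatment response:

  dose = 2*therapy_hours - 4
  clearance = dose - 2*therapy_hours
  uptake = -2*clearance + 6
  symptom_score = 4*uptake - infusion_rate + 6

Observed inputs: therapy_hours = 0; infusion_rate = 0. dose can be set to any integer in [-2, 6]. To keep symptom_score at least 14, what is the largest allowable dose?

dose = 2

Intervening on dose fixes its value directly, overriding its dependence on therapy_hours.
Substituting into the clearance equation gives clearance = dose.
Substituting into the uptake equation gives uptake = -2*dose + 6.
This gives symptom_score = -8*dose + 30.
Require -8*dose + 30 ≥ 14, so dose ≤ 2.
The largest integer in [-2, 6] satisfying this is 2.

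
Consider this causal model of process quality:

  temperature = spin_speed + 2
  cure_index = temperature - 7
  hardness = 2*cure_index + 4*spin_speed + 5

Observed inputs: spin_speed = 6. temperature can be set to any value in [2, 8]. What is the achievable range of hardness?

19 to 31

Intervening on temperature fixes its value directly, overriding its dependence on spin_speed.
Substituting into the hardness equation gives hardness = 2*temperature + 15.
Linear in temperature, so extremes are at the endpoints: temperature = 2 gives hardness = 19; temperature = 8 gives hardness = 31.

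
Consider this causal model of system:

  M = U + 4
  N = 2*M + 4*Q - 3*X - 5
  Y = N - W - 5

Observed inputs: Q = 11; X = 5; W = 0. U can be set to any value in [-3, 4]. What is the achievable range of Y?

Substituting into the N equation gives N = 2*U + 32.
Y becomes 2*U + 27.
Linear in U, so extremes are at the endpoints: U = -3 gives Y = 21; U = 4 gives Y = 35.

21 to 35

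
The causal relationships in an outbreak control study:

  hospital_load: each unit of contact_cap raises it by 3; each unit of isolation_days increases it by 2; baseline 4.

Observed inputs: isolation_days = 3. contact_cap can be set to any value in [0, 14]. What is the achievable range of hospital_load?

10 to 52

Substituting into the hospital_load equation gives hospital_load = 3*contact_cap + 10.
Linear in contact_cap, so extremes are at the endpoints: contact_cap = 0 gives hospital_load = 10; contact_cap = 14 gives hospital_load = 52.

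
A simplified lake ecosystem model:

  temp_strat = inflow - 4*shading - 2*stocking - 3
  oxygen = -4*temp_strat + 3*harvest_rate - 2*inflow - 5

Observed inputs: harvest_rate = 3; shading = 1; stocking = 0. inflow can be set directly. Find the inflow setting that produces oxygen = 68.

inflow = -6

Substituting into the temp_strat equation gives temp_strat = inflow - 7.
Substituting into the oxygen equation gives oxygen = -6*inflow + 32.
Solve -6*inflow + 32 = 68: inflow = (68 - 32) / -6 = -6.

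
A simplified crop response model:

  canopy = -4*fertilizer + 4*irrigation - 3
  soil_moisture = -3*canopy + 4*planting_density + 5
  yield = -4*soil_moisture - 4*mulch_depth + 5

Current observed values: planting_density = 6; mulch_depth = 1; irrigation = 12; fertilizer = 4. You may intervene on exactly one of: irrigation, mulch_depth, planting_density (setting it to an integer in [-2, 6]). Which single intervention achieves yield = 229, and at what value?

set mulch_depth = 2

Intervening on irrigation: yield = 48*irrigation - 343. Reaching 229 requires irrigation = 143/12, not an integer.
Intervening on mulch_depth: with other inputs at their observed values, yield = -4*mulch_depth + 237. Solving for 229 gives mulch_depth = 2, within [-2, 6].
Intervening on planting_density: yield = -16*planting_density + 329. Reaching 229 requires planting_density = 25/4, not an integer.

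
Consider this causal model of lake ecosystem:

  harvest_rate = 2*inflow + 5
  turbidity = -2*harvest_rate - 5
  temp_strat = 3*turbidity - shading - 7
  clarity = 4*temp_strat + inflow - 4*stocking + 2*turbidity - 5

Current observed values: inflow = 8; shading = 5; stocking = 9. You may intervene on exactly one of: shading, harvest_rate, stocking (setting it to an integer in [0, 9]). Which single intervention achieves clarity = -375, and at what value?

set harvest_rate = 8

Intervening on shading: clarity = -4*shading - 719. Reaching -375 requires shading = -86, outside [0, 9].
Intervening on harvest_rate: with other inputs at their observed values, clarity = -28*harvest_rate - 151. Solving for -375 gives harvest_rate = 8, within [0, 9].
Intervening on stocking: clarity = -4*stocking - 703. Reaching -375 requires stocking = -82, outside [0, 9].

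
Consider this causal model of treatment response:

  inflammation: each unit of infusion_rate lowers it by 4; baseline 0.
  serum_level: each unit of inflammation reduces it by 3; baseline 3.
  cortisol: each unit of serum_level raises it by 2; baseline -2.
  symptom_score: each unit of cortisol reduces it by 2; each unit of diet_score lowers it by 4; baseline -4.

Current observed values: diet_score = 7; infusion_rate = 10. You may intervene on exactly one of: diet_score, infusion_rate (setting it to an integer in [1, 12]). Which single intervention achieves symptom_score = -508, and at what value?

Intervening on diet_score: with other inputs at their observed values, symptom_score = -4*diet_score - 492. Solving for -508 gives diet_score = 4, within [1, 12].
Intervening on infusion_rate: symptom_score = -48*infusion_rate - 40. Reaching -508 requires infusion_rate = 39/4, not an integer.

set diet_score = 4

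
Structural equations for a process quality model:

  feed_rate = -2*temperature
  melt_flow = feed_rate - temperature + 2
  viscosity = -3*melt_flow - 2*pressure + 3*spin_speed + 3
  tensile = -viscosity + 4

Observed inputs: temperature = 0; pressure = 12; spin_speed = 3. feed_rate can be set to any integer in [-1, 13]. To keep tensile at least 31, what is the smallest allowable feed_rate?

feed_rate = 3

Intervening on feed_rate fixes its value directly, overriding its dependence on temperature.
Substituting into the melt_flow equation gives melt_flow = feed_rate + 2.
This gives viscosity = -3*feed_rate - 18.
Substituting into the tensile equation gives tensile = 3*feed_rate + 22.
Require 3*feed_rate + 22 ≥ 31, so feed_rate ≥ 3.
The smallest integer in [-1, 13] satisfying this is 3.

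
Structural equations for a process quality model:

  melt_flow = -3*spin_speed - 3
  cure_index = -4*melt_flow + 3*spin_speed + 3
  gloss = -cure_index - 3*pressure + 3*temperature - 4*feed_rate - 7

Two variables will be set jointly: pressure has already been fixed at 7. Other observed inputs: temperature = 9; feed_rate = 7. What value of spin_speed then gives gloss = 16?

With pressure held at 7:
Substituting into the cure_index equation gives cure_index = 15*spin_speed + 15.
So gloss = -15*spin_speed - 44.
Solve -15*spin_speed - 44 = 16: spin_speed = (16 + 44) / -15 = -4.

spin_speed = -4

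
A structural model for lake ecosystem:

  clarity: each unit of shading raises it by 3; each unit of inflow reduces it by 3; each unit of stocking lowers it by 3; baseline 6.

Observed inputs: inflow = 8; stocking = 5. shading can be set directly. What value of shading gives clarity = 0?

shading = 11

Substituting into the clarity equation gives clarity = 3*shading - 33.
Solve 3*shading - 33 = 0: shading = (0 + 33) / 3 = 11.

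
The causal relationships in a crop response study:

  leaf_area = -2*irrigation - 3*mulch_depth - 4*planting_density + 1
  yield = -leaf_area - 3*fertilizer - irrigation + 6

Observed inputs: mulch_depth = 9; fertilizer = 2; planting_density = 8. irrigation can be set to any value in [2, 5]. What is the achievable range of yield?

Substituting into the leaf_area equation gives leaf_area = -2*irrigation - 58.
Substituting into the yield equation gives yield = irrigation + 58.
Linear in irrigation, so extremes are at the endpoints: irrigation = 2 gives yield = 60; irrigation = 5 gives yield = 63.

60 to 63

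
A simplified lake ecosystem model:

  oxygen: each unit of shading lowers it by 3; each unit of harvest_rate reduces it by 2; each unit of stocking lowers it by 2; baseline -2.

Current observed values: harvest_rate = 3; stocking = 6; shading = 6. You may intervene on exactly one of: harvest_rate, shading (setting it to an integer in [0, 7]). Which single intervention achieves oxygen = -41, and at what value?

Intervening on harvest_rate: oxygen = -2*harvest_rate - 32. Reaching -41 requires harvest_rate = 9/2, not an integer.
Intervening on shading: with other inputs at their observed values, oxygen = -3*shading - 20. Solving for -41 gives shading = 7, within [0, 7].

set shading = 7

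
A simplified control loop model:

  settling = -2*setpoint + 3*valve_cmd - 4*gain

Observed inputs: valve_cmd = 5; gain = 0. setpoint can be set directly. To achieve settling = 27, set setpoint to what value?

setpoint = -6

Substituting into the settling equation gives settling = -2*setpoint + 15.
Solve -2*setpoint + 15 = 27: setpoint = (27 - 15) / -2 = -6.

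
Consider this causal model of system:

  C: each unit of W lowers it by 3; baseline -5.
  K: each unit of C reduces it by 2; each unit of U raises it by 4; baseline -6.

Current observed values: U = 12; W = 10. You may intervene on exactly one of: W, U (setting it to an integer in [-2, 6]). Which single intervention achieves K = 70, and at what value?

Intervening on W: with other inputs at their observed values, K = 6*W + 52. Solving for 70 gives W = 3, within [-2, 6].
Intervening on U: K = 4*U + 64. Reaching 70 requires U = 3/2, not an integer.

set W = 3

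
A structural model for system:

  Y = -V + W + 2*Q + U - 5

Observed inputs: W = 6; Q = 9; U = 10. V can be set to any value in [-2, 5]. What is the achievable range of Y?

24 to 31

Substituting into the Y equation gives Y = -V + 29.
Linear in V, so extremes are at the endpoints: V = -2 gives Y = 31; V = 5 gives Y = 24.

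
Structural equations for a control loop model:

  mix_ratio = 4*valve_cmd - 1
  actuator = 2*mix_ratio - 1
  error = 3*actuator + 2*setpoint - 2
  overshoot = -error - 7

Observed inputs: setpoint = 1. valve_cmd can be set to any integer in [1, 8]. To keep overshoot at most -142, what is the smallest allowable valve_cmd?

Substituting into the actuator equation gives actuator = 8*valve_cmd - 3.
Substituting into the error equation gives error = 24*valve_cmd - 9.
So overshoot = -24*valve_cmd + 2.
Require -24*valve_cmd + 2 ≤ -142, so valve_cmd ≥ 6.
The smallest integer in [1, 8] satisfying this is 6.

valve_cmd = 6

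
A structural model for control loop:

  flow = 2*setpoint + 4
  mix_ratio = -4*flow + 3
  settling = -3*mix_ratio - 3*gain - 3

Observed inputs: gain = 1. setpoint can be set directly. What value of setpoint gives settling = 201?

Substituting into the mix_ratio equation gives mix_ratio = -8*setpoint - 13.
Substituting into the settling equation gives settling = 24*setpoint + 33.
Solve 24*setpoint + 33 = 201: setpoint = (201 - 33) / 24 = 7.

setpoint = 7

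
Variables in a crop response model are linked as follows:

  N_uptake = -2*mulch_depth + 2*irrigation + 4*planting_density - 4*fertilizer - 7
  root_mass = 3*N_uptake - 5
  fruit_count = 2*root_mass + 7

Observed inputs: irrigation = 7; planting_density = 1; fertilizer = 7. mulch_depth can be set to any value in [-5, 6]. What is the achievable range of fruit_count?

-177 to -45

Substituting into the N_uptake equation gives N_uptake = -2*mulch_depth - 17.
Substituting into the root_mass equation gives root_mass = -6*mulch_depth - 56.
So fruit_count = -12*mulch_depth - 105.
Linear in mulch_depth, so extremes are at the endpoints: mulch_depth = -5 gives fruit_count = -45; mulch_depth = 6 gives fruit_count = -177.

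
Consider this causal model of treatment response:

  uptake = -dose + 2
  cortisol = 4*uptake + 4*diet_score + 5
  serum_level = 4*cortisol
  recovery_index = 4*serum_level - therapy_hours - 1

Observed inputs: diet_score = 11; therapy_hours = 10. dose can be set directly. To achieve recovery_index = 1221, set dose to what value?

Substituting into the cortisol equation gives cortisol = -4*dose + 57.
serum_level becomes -16*dose + 228.
Substituting into the recovery_index equation gives recovery_index = -64*dose + 901.
Solve -64*dose + 901 = 1221: dose = (1221 - 901) / -64 = -5.

dose = -5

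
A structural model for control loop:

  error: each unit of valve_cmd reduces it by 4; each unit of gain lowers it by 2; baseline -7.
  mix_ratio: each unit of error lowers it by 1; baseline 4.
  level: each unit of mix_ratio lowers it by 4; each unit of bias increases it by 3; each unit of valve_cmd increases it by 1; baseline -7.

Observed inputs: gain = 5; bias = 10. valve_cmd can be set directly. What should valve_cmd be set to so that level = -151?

valve_cmd = 6

Substituting into the error equation gives error = -4*valve_cmd - 17.
Substituting into the mix_ratio equation gives mix_ratio = 4*valve_cmd + 21.
Substituting into the level equation gives level = -15*valve_cmd - 61.
Solve -15*valve_cmd - 61 = -151: valve_cmd = (-151 + 61) / -15 = 6.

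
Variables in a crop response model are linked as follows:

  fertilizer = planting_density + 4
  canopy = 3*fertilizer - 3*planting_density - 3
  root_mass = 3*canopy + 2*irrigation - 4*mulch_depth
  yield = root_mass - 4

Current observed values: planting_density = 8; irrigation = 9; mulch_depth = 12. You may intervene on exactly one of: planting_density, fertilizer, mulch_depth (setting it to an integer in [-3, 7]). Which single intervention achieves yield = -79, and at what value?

Intervening on planting_density: the paths from planting_density to yield cancel (net effect zero), leaving yield = -7; -79 is unreachable this way.
Intervening on fertilizer: with other inputs at their observed values, yield = 9*fertilizer - 115. Solving for -79 gives fertilizer = 4, within [-3, 7].
Intervening on mulch_depth: yield = -4*mulch_depth + 41. Reaching -79 requires mulch_depth = 30, outside [-3, 7].

set fertilizer = 4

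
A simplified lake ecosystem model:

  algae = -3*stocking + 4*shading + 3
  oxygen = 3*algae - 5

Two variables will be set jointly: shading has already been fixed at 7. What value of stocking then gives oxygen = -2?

With shading held at 7:
Substituting into the algae equation gives algae = -3*stocking + 31.
Substituting into the oxygen equation gives oxygen = -9*stocking + 88.
Solve -9*stocking + 88 = -2: stocking = (-2 - 88) / -9 = 10.

stocking = 10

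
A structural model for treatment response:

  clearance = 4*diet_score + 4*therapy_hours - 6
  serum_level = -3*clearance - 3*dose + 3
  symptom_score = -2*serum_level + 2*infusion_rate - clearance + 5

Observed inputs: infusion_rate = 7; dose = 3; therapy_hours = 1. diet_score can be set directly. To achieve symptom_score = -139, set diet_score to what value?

diet_score = -8

Substituting into the clearance equation gives clearance = 4*diet_score - 2.
This gives serum_level = -12*diet_score.
symptom_score becomes 20*diet_score + 21.
Solve 20*diet_score + 21 = -139: diet_score = (-139 - 21) / 20 = -8.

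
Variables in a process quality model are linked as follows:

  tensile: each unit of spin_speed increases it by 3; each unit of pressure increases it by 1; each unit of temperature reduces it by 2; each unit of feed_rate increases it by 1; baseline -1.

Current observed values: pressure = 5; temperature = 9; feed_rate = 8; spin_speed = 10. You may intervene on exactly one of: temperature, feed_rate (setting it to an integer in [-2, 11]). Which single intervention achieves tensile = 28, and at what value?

Intervening on temperature: with other inputs at their observed values, tensile = -2*temperature + 42. Solving for 28 gives temperature = 7, within [-2, 11].
Intervening on feed_rate: tensile = feed_rate + 16. Reaching 28 requires feed_rate = 12, outside [-2, 11].

set temperature = 7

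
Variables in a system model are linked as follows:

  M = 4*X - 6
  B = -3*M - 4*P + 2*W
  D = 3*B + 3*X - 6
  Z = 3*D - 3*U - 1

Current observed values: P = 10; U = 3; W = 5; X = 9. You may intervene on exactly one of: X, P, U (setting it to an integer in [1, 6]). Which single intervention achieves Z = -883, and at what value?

Intervening on X: Z = -99*X - 136. Reaching -883 requires X = 83/11, not an integer.
Intervening on P: with other inputs at their observed values, Z = -36*P - 667. Solving for -883 gives P = 6, within [1, 6].
Intervening on U: Z = -3*U - 1018. Reaching -883 requires U = -45, outside [1, 6].

set P = 6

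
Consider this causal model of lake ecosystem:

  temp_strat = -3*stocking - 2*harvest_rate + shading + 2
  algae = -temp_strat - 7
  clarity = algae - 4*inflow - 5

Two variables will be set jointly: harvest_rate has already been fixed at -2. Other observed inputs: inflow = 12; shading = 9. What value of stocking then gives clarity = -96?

stocking = -7

With harvest_rate held at -2:
Substituting into the temp_strat equation gives temp_strat = -3*stocking + 15.
Substituting into the algae equation gives algae = 3*stocking - 22.
This gives clarity = 3*stocking - 75.
Solve 3*stocking - 75 = -96: stocking = (-96 + 75) / 3 = -7.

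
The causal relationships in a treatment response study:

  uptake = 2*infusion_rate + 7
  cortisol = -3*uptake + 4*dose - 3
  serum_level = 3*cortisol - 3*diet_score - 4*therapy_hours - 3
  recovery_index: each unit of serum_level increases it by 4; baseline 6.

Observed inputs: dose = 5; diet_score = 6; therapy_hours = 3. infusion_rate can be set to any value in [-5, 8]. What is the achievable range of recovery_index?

-750 to 186

Substituting into the cortisol equation gives cortisol = -6*infusion_rate - 4.
Substituting into the serum_level equation gives serum_level = -18*infusion_rate - 45.
recovery_index becomes -72*infusion_rate - 174.
Linear in infusion_rate, so extremes are at the endpoints: infusion_rate = -5 gives recovery_index = 186; infusion_rate = 8 gives recovery_index = -750.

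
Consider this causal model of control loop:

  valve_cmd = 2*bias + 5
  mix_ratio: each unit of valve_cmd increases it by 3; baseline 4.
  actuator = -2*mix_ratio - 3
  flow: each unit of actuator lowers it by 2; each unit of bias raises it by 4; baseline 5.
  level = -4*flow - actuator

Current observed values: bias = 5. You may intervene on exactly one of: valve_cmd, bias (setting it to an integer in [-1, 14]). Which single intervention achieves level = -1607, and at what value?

set bias = 13

Intervening on valve_cmd: level = -42*valve_cmd - 177. Reaching -1607 requires valve_cmd = 715/21, not an integer.
Intervening on bias: with other inputs at their observed values, level = -100*bias - 307. Solving for -1607 gives bias = 13, within [-1, 14].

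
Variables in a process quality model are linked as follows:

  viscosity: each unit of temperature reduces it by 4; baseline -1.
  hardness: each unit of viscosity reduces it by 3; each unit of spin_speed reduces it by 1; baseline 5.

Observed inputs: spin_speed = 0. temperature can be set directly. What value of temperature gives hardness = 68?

temperature = 5

Substituting into the hardness equation gives hardness = 12*temperature + 8.
Solve 12*temperature + 8 = 68: temperature = (68 - 8) / 12 = 5.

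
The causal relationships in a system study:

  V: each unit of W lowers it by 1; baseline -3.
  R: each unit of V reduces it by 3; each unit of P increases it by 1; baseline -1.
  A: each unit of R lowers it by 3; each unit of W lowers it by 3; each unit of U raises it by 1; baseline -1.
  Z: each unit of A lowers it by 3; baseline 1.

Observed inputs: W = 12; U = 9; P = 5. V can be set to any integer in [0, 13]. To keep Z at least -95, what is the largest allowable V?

Intervening on V fixes its value directly, overriding its dependence on W.
Substituting into the R equation gives R = -3*V + 4.
Substituting into the A equation gives A = 9*V - 40.
Substituting into the Z equation gives Z = -27*V + 121.
Require -27*V + 121 ≥ -95, so V ≤ 8.
The largest integer in [0, 13] satisfying this is 8.

V = 8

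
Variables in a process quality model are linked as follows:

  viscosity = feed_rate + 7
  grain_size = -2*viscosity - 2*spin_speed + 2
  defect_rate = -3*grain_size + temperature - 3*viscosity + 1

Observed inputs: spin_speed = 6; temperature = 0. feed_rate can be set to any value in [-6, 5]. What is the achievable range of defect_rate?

Substituting into the grain_size equation gives grain_size = -2*feed_rate - 24.
So defect_rate = 3*feed_rate + 52.
Linear in feed_rate, so extremes are at the endpoints: feed_rate = -6 gives defect_rate = 34; feed_rate = 5 gives defect_rate = 67.

34 to 67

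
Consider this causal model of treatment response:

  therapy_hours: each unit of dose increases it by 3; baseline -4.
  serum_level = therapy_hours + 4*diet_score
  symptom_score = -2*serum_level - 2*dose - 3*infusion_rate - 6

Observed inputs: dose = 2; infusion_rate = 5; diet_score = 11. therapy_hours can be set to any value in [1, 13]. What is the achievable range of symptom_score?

-139 to -115

Intervening on therapy_hours fixes its value directly, overriding its dependence on dose.
Substituting into the serum_level equation gives serum_level = therapy_hours + 44.
Substituting into the symptom_score equation gives symptom_score = -2*therapy_hours - 113.
Linear in therapy_hours, so extremes are at the endpoints: therapy_hours = 1 gives symptom_score = -115; therapy_hours = 13 gives symptom_score = -139.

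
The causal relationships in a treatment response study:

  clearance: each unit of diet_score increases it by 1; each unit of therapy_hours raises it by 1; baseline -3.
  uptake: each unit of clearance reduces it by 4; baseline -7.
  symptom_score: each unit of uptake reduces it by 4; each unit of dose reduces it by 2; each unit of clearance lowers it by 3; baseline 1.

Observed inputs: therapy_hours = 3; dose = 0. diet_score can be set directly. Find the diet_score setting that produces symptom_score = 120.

diet_score = 7

Substituting into the clearance equation gives clearance = diet_score.
Substituting into the uptake equation gives uptake = -4*diet_score - 7.
Substituting into the symptom_score equation gives symptom_score = 13*diet_score + 29.
Solve 13*diet_score + 29 = 120: diet_score = (120 - 29) / 13 = 7.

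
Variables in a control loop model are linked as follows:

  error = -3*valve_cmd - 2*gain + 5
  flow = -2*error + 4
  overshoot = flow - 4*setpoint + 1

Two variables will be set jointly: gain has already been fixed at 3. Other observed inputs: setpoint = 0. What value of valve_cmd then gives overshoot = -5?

With gain held at 3:
Substituting into the error equation gives error = -3*valve_cmd - 1.
So flow = 6*valve_cmd + 6.
Substituting into the overshoot equation gives overshoot = 6*valve_cmd + 7.
Solve 6*valve_cmd + 7 = -5: valve_cmd = (-5 - 7) / 6 = -2.

valve_cmd = -2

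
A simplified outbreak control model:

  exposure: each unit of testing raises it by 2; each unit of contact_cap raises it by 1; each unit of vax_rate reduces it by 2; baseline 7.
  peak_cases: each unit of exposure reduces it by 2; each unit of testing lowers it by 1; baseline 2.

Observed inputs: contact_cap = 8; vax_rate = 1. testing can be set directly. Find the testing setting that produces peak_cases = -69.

testing = 9

Substituting into the exposure equation gives exposure = 2*testing + 13.
Substituting into the peak_cases equation gives peak_cases = -5*testing - 24.
Solve -5*testing - 24 = -69: testing = (-69 + 24) / -5 = 9.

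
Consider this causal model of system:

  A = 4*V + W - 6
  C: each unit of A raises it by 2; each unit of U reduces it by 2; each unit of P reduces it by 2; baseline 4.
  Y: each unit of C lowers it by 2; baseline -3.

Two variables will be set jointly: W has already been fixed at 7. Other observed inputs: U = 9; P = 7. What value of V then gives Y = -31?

V = 5

With W held at 7:
Substituting into the A equation gives A = 4*V + 1.
C becomes 8*V - 26.
Y becomes -16*V + 49.
Solve -16*V + 49 = -31: V = (-31 - 49) / -16 = 5.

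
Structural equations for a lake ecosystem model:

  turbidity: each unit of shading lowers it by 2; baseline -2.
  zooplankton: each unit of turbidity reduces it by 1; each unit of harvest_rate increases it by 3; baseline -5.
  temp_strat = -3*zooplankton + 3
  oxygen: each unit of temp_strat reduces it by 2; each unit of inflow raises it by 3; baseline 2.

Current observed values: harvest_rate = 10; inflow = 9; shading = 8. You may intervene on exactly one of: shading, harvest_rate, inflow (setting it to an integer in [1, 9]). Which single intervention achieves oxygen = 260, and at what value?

set inflow = 2

Intervening on shading: oxygen = 12*shading + 185. Reaching 260 requires shading = 25/4, not an integer.
Intervening on harvest_rate: oxygen = 18*harvest_rate + 101. Reaching 260 requires harvest_rate = 53/6, not an integer.
Intervening on inflow: with other inputs at their observed values, oxygen = 3*inflow + 254. Solving for 260 gives inflow = 2, within [1, 9].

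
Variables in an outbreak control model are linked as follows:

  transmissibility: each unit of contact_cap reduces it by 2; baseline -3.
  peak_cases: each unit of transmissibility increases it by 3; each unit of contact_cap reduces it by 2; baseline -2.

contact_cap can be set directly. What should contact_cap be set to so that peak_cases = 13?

contact_cap = -3

Substituting into the peak_cases equation gives peak_cases = -8*contact_cap - 11.
Solve -8*contact_cap - 11 = 13: contact_cap = (13 + 11) / -8 = -3.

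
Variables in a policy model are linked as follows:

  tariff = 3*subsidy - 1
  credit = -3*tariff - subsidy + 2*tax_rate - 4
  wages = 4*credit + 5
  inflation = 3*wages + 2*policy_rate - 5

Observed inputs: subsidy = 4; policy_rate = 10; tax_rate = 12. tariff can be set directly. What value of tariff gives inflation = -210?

tariff = 12

Intervening on tariff fixes its value directly, overriding its dependence on subsidy.
Substituting into the credit equation gives credit = -3*tariff + 16.
Substituting into the wages equation gives wages = -12*tariff + 69.
So inflation = -36*tariff + 222.
Solve -36*tariff + 222 = -210: tariff = (-210 - 222) / -36 = 12.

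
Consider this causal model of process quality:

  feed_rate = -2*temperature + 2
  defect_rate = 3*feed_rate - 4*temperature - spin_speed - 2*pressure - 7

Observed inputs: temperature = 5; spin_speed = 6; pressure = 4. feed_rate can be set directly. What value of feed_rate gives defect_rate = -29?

Intervening on feed_rate fixes its value directly, overriding its dependence on temperature.
Substituting into the defect_rate equation gives defect_rate = 3*feed_rate - 41.
Solve 3*feed_rate - 41 = -29: feed_rate = (-29 + 41) / 3 = 4.

feed_rate = 4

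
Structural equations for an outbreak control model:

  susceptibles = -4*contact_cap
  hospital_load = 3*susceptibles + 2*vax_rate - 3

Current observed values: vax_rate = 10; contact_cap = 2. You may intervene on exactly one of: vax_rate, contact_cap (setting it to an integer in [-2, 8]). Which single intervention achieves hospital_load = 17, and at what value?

Intervening on vax_rate: hospital_load = 2*vax_rate - 27. Reaching 17 requires vax_rate = 22, outside [-2, 8].
Intervening on contact_cap: with other inputs at their observed values, hospital_load = -12*contact_cap + 17. Solving for 17 gives contact_cap = 0, within [-2, 8].

set contact_cap = 0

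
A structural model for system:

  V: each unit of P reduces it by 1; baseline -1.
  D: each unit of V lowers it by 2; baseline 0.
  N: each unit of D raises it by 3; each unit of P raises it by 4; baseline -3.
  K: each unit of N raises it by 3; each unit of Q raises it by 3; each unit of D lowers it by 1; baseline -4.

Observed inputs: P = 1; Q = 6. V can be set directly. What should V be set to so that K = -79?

V = 6

Intervening on V fixes its value directly, overriding its dependence on P.
Substituting into the N equation gives N = -6*V + 1.
So K = -16*V + 17.
Solve -16*V + 17 = -79: V = (-79 - 17) / -16 = 6.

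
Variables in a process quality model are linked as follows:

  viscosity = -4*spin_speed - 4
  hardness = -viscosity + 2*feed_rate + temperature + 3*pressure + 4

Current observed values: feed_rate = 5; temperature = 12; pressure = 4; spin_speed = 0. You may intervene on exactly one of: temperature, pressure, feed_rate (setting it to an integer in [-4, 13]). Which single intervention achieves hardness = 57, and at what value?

set pressure = 9

Intervening on temperature: hardness = temperature + 30. Reaching 57 requires temperature = 27, outside [-4, 13].
Intervening on pressure: with other inputs at their observed values, hardness = 3*pressure + 30. Solving for 57 gives pressure = 9, within [-4, 13].
Intervening on feed_rate: hardness = 2*feed_rate + 32. Reaching 57 requires feed_rate = 25/2, not an integer.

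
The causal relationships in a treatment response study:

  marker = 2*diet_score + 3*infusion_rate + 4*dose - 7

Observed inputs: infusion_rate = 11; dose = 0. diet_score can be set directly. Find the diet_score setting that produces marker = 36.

diet_score = 5

Substituting into the marker equation gives marker = 2*diet_score + 26.
Solve 2*diet_score + 26 = 36: diet_score = (36 - 26) / 2 = 5.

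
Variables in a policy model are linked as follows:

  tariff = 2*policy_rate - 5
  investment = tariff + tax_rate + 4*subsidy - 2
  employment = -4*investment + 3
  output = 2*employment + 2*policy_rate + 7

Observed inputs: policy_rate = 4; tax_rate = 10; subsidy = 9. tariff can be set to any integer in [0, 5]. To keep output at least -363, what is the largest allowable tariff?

tariff = 4

Intervening on tariff fixes its value directly, overriding its dependence on policy_rate.
Substituting into the investment equation gives investment = tariff + 44.
Substituting into the employment equation gives employment = -4*tariff - 173.
Substituting into the output equation gives output = -8*tariff - 331.
Require -8*tariff - 331 ≥ -363, so tariff ≤ 4.
The largest integer in [0, 5] satisfying this is 4.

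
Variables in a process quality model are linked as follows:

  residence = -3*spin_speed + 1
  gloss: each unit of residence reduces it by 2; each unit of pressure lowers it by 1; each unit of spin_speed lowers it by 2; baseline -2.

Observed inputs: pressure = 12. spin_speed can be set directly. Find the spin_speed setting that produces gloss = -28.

spin_speed = -3

Substituting into the gloss equation gives gloss = 4*spin_speed - 16.
Solve 4*spin_speed - 16 = -28: spin_speed = (-28 + 16) / 4 = -3.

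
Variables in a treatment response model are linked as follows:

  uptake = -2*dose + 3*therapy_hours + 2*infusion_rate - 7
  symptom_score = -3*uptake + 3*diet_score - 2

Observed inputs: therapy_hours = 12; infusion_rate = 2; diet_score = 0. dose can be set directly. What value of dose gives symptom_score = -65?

dose = 6

Substituting into the uptake equation gives uptake = -2*dose + 33.
So symptom_score = 6*dose - 101.
Solve 6*dose - 101 = -65: dose = (-65 + 101) / 6 = 6.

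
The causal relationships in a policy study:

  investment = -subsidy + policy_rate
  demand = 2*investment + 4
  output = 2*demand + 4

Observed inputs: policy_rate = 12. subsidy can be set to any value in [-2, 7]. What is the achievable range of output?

32 to 68

Substituting into the investment equation gives investment = -subsidy + 12.
So demand = -2*subsidy + 28.
Substituting into the output equation gives output = -4*subsidy + 60.
Linear in subsidy, so extremes are at the endpoints: subsidy = -2 gives output = 68; subsidy = 7 gives output = 32.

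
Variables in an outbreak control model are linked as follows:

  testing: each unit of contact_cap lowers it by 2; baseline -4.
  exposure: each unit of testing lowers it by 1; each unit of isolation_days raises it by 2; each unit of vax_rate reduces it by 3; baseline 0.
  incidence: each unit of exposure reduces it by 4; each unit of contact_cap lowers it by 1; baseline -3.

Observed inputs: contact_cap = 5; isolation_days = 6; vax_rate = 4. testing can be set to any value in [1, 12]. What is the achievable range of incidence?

Intervening on testing fixes its value directly, overriding its dependence on contact_cap.
Substituting into the exposure equation gives exposure = -testing.
This gives incidence = 4*testing - 8.
Linear in testing, so extremes are at the endpoints: testing = 1 gives incidence = -4; testing = 12 gives incidence = 40.

-4 to 40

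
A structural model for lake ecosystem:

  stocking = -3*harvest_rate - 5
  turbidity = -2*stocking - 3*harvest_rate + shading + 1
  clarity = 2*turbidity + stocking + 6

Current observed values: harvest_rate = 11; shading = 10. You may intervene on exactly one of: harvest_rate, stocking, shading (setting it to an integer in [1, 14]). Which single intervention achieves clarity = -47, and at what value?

set stocking = 3

Intervening on harvest_rate: clarity = 3*harvest_rate + 43. Reaching -47 requires harvest_rate = -30, outside [1, 14].
Intervening on stocking: with other inputs at their observed values, clarity = -3*stocking - 38. Solving for -47 gives stocking = 3, within [1, 14].
Intervening on shading: clarity = 2*shading + 56. Reaching -47 requires shading = -103/2, not an integer.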